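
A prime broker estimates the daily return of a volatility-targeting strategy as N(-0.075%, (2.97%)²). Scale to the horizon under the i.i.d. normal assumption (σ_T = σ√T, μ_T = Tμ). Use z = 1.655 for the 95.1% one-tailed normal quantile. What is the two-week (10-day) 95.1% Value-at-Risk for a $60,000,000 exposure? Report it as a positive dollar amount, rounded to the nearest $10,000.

$9,780,000

σ_{10d} = 2.97% × √10 = 9.392%; μ_{10d} = 10 × -0.075% = -0.750%.
VaR = −(-0.750%) + 1.655 × 9.392% = 16.294%.
On $60,000,000: 0.16294 × $60,000,000 = $9,776,400.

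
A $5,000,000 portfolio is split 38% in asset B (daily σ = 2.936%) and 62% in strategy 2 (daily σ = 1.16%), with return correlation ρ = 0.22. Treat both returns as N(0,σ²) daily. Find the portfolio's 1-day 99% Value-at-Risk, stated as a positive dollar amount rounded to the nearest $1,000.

σ_p² = 0.38²·2.936² + 0.62²·1.16² + 2·0.22·0.38·0.62·2.936·1.16 = 2.1150 (%²).
σ_p = √2.1150 = 1.454%.
At 99%, z = 2.326.
VaR = 2.326 × 1.454% = 3.382%; on $5,000,000 that is $169,100.

$169,000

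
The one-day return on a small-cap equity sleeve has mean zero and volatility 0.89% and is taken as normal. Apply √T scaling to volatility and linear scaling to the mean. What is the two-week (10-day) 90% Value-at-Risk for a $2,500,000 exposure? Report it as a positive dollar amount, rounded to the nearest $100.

At 90%, z = 1.282.
σ_{10d} = 0.89% × √10 = 2.814%.
VaR = 1.282 × 2.814% = 3.608%.
On $2,500,000: 0.03608 × $2,500,000 = $90,200.

$90,200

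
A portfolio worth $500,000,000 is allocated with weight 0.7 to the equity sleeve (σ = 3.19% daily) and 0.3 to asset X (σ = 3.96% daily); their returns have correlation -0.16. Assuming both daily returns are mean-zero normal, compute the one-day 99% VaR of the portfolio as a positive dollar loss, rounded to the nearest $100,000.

σ_p² = 0.7²·3.19² + 0.3²·3.96² + 2·-0.16·0.7·0.3·3.19·3.96 = 5.5487 (%²).
σ_p = √5.5487 = 2.356%.
At 99%, z = 2.326.
VaR = 2.326 × 2.356% = 5.480%; on $500,000,000 that is $27,400,000.

$27,400,000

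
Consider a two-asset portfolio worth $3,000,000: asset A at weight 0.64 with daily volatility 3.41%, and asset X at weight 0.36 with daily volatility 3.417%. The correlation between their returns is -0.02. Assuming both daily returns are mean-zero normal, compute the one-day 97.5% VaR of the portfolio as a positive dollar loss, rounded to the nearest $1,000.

$146,000

σ_p² = 0.64²·3.41² + 0.36²·3.417² + 2·-0.02·0.64·0.36·3.41·3.417 = 6.1687 (%²).
σ_p = √6.1687 = 2.484%.
At 97.5%, z = 1.960.
VaR = 1.960 × 2.484% = 4.869%; on $3,000,000 that is $146,070.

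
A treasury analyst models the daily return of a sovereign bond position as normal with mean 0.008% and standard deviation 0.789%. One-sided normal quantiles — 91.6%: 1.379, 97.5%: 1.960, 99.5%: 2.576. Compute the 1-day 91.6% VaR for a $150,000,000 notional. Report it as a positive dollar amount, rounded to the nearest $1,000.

$1,620,000

VaR = −μ + z·σ = −(0.008%) + 1.379 × 0.789% = 1.080%.
On $150,000,000: 0.01080 × $150,000,000 = $1,620,000.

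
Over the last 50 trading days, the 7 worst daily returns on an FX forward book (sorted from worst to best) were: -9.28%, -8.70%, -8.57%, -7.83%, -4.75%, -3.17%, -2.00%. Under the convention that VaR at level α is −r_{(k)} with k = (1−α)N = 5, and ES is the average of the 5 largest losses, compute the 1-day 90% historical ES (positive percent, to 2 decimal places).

7.83%

The 5 worst returns sum to -39.13%.
ES = −(-39.13%) / 5 = 7.826% ≈ 7.83%.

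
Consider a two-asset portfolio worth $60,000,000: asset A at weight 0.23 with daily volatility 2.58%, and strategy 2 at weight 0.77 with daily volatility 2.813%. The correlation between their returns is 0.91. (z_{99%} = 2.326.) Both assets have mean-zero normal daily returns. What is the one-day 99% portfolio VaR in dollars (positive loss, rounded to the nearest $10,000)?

$3,790,000

σ_p² = 0.23²·2.58² + 0.77²·2.813² + 2·0.91·0.23·0.77·2.58·2.813 = 7.3830 (%²).
σ_p = √7.3830 = 2.717%.
VaR = 2.326 × 2.717% = 6.320%; on $60,000,000 that is $3,792,000.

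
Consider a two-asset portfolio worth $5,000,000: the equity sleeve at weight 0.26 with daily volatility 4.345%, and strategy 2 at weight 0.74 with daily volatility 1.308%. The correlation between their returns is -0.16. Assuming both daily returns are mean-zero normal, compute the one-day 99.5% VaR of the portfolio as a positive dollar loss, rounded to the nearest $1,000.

$176,000

σ_p² = 0.26²·4.345² + 0.74²·1.308² + 2·-0.16·0.26·0.74·4.345·1.308 = 1.8632 (%²).
σ_p = √1.8632 = 1.365%.
At 99.5%, z = 2.576.
VaR = 2.576 × 1.365% = 3.516%; on $5,000,000 that is $175,800.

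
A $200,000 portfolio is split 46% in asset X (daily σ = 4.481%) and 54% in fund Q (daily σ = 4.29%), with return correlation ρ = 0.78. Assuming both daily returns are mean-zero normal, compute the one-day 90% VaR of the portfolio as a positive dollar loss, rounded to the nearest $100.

$10,600

σ_p² = 0.46²·4.481² + 0.54²·4.29² + 2·0.78·0.46·0.54·4.481·4.29 = 17.0646 (%²).
σ_p = √17.0646 = 4.131%.
At 90%, z = 1.282.
VaR = 1.282 × 4.131% = 5.296%; on $200,000 that is $10,592.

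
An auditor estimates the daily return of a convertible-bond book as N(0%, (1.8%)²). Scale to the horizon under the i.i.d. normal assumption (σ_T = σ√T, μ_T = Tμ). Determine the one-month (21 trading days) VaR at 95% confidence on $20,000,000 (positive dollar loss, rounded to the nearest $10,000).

$2,710,000

At 95%, z = 1.645.
σ_{21d} = 1.8% × √21 = 8.249%.
VaR = 1.645 × 8.249% = 13.570%.
On $20,000,000: 0.13570 × $20,000,000 = $2,714,000.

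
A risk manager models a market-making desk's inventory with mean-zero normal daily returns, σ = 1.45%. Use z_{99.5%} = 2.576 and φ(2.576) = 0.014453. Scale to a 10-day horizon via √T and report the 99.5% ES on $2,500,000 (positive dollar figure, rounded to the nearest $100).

$331,400

σ_{10d} = 1.45% × √10 = 4.585%.
ES multiplier = φ(z)/(1−α) = 0.014453/0.005 = 2.891.
ES = 4.585% × 2.891 = 13.255%; on $2,500,000: $331,375.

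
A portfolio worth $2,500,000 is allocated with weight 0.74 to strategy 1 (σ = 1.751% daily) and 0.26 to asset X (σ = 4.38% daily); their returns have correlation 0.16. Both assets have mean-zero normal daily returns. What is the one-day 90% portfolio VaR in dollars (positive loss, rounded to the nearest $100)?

$59,500

σ_p² = 0.74²·1.751² + 0.26²·4.38² + 2·0.16·0.74·0.26·1.751·4.38 = 3.4480 (%²).
σ_p = √3.4480 = 1.857%.
At 90%, z = 1.282.
VaR = 1.282 × 1.857% = 2.381%; on $2,500,000 that is $59,525.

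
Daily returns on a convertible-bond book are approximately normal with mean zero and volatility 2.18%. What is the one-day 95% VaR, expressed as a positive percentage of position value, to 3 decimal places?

3.586%

At 95% one-sided, z = 1.645.
VaR = z·σ = 1.645 × 2.18% = 3.586%.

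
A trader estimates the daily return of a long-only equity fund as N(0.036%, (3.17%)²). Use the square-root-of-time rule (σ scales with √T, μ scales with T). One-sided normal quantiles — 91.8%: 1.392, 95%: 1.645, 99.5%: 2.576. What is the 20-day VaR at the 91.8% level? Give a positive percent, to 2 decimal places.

19.01%

σ_{20d} = 3.17% × √20 = 14.177%; μ_{20d} = 20 × 0.036% = 0.720%.
VaR = −(0.720%) + 1.392 × 14.177% = 19.014%.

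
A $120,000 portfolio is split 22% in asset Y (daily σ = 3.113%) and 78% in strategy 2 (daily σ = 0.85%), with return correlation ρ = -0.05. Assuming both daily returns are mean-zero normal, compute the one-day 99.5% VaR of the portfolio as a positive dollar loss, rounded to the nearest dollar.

σ_p² = 0.22²·3.113² + 0.78²·0.85² + 2·-0.05·0.22·0.78·3.113·0.85 = 0.8632 (%²).
σ_p = √0.8632 = 0.929%.
At 99.5%, z = 2.576.
VaR = 2.576 × 0.929% = 2.393%; on $120,000 that is $2,872.

$2,872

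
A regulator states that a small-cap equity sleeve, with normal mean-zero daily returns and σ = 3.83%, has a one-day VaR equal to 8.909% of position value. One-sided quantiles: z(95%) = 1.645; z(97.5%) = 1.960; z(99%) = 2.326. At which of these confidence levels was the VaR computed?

Implied z = VaR/σ = 8.909 / 3.83 = 2.326.
This matches z(99%) = 2.326.

99%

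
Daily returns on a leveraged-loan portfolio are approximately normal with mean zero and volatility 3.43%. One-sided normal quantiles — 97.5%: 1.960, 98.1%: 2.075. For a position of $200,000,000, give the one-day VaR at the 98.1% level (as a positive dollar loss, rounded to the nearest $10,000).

VaR = z·σ = 2.075 × 3.43% = 7.117%.
On $200,000,000: 0.07117 × $200,000,000 = $14,234,000.

$14,230,000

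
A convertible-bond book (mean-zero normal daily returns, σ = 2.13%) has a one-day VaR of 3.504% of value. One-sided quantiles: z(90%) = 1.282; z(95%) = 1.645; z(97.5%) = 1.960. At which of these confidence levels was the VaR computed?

95%

Implied z = VaR/σ = 3.504 / 2.13 = 1.645.
This matches z(95%) = 1.645.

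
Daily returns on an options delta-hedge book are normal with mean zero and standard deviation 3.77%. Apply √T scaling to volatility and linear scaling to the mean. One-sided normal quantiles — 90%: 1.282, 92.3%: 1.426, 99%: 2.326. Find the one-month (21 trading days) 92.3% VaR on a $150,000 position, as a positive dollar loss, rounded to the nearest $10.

σ_{21d} = 3.77% × √21 = 17.276%.
VaR = 1.426 × 17.276% = 24.636%.
On $150,000: 0.24636 × $150,000 = $36,954.

$36,950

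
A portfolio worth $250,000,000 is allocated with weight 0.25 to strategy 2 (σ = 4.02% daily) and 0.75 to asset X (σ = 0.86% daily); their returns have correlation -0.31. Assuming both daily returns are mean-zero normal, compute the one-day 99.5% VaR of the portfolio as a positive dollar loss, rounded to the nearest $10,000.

σ_p² = 0.25²·4.02² + 0.75²·0.86² + 2·-0.31·0.25·0.75·4.02·0.86 = 1.0242 (%²).
σ_p = √1.0242 = 1.012%.
At 99.5%, z = 2.576.
VaR = 2.576 × 1.012% = 2.607%; on $250,000,000 that is $6,517,500.

$6,520,000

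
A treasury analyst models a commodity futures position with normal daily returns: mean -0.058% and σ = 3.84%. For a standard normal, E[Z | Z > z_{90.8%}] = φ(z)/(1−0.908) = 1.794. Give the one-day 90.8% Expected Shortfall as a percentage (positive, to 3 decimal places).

ES = −(-0.058%) + 3.84% × 1.794 = 6.947%.

6.947%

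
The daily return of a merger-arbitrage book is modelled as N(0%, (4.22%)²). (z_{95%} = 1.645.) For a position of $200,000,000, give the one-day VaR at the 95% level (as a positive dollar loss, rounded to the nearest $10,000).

VaR = z·σ = 1.645 × 4.22% = 6.942%.
On $200,000,000: 0.06942 × $200,000,000 = $13,884,000.

$13,880,000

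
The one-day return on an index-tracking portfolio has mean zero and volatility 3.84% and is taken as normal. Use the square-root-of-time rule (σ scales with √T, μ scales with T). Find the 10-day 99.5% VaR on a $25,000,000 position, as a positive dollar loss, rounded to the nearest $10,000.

$7,820,000

At 99.5%, z = 2.576.
σ_{10d} = 3.84% × √10 = 12.143%.
VaR = 2.576 × 12.143% = 31.280%.
On $25,000,000: 0.31280 × $25,000,000 = $7,820,000.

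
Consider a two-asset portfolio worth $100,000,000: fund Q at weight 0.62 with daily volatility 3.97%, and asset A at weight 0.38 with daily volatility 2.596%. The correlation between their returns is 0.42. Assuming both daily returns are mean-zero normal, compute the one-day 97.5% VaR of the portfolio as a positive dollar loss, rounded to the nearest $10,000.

$5,900,000

σ_p² = 0.62²·3.97² + 0.38²·2.596² + 2·0.42·0.62·0.38·3.97·2.596 = 9.0713 (%²).
σ_p = √9.0713 = 3.012%.
At 97.5%, z = 1.960.
VaR = 1.960 × 3.012% = 5.904%; on $100,000,000 that is $5,904,000.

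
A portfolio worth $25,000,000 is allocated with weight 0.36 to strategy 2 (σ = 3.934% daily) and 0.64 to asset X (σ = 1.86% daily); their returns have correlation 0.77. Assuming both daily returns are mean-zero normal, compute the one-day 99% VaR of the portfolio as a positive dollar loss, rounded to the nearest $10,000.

σ_p² = 0.36²·3.934² + 0.64²·1.86² + 2·0.77·0.36·0.64·3.934·1.86 = 6.0191 (%²).
σ_p = √6.0191 = 2.453%.
At 99%, z = 2.326.
VaR = 2.326 × 2.453% = 5.706%; on $25,000,000 that is $1,426,500.

$1,430,000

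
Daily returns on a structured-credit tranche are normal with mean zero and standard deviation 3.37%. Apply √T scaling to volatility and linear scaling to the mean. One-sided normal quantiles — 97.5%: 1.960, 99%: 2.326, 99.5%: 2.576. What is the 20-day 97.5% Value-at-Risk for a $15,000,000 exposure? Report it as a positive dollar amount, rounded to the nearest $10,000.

σ_{20d} = 3.37% × √20 = 15.071%.
VaR = 1.960 × 15.071% = 29.539%.
On $15,000,000: 0.29539 × $15,000,000 = $4,430,850.

$4,430,000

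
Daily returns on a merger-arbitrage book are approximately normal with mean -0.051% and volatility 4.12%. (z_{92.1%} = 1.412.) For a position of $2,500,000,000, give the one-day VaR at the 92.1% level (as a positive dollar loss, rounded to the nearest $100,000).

VaR = −μ + z·σ = −(-0.051%) + 1.412 × 4.12% = 5.868%.
On $2,500,000,000: 0.05868 × $2,500,000,000 = $146,700,000.

$146,700,000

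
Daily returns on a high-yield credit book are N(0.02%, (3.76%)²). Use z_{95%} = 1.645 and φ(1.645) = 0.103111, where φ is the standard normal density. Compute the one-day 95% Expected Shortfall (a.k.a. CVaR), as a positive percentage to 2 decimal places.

Tail multiplier: φ(z)/(1−α) = 0.103111 / 0.05 = 2.062.
ES = −(0.02%) + 3.76% × 2.062 = 7.733%.

7.73%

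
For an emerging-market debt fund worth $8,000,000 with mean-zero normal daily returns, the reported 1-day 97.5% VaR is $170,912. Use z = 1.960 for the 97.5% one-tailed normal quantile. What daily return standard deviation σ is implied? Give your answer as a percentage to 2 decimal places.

VaR as a fraction: $170,912 / $8,000,000 = 2.136%.
σ = VaR / z = 2.136% / 1.960 = 1.090%.

1.09%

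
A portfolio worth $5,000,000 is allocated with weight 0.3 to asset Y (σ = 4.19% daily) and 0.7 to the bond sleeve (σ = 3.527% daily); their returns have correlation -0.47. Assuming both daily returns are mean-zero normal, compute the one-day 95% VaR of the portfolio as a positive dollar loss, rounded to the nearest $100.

$179,400

σ_p² = 0.3²·4.19² + 0.7²·3.527² + 2·-0.47·0.3·0.7·4.19·3.527 = 4.7583 (%²).
σ_p = √4.7583 = 2.181%.
At 95%, z = 1.645.
VaR = 1.645 × 2.181% = 3.588%; on $5,000,000 that is $179,400.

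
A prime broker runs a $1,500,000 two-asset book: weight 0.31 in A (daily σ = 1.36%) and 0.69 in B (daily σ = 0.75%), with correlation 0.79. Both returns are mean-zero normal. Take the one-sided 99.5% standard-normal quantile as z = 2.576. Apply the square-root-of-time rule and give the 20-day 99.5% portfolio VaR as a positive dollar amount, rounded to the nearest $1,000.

$154,000

σ_p = √(0.31²·1.36² + 0.69²·0.75² + 2·0.79·0.31·0.69·1.36·0.75) = 0.889%.
σ_{20d} = 0.889% × √20 = 3.976%.
VaR = 2.576 × 3.976% = 10.242%; on $1,500,000 that is $153,630.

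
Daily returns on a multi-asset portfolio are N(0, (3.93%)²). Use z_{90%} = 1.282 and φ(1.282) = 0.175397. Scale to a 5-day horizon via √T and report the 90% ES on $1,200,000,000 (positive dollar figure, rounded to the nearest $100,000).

$185,000,000

σ_{5d} = 3.93% × √5 = 8.788%.
ES multiplier = φ(z)/(1−α) = 0.175397/0.1 = 1.754.
ES = 8.788% × 1.754 = 15.414%; on $1,200,000,000: $184,968,000.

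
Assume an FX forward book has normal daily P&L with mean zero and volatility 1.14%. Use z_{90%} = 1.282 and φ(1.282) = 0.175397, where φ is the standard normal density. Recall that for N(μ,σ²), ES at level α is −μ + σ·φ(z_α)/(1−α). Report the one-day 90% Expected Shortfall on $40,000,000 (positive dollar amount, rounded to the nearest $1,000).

$800,000

Tail multiplier: φ(z)/(1−α) = 0.175397 / 0.1 = 1.754.
ES = 1.14% × 1.754 = 2.000%.
On $40,000,000: 0.02000 × $40,000,000 = $800,000.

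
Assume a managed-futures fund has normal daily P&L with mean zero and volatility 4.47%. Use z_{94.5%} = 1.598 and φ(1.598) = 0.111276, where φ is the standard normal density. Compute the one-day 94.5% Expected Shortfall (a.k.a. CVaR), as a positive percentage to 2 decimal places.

Tail multiplier: φ(z)/(1−α) = 0.111276 / 0.055 = 2.023.
ES = 4.47% × 2.023 = 9.043%.

9.04%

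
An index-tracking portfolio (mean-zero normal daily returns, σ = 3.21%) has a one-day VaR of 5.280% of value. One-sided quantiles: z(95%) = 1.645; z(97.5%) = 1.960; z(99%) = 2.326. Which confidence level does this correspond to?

Implied z = VaR/σ = 5.280 / 3.21 = 1.645.
This matches z(95%) = 1.645.

95%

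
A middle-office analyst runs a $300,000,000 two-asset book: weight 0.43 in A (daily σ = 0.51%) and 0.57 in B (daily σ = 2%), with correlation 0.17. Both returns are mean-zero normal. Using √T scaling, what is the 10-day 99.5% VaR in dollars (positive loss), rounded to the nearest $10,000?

$29,250,000

σ_p = √(0.43²·0.51² + 0.57²·2² + 2·0.17·0.43·0.57·0.51·2) = 1.197%.
σ_{10d} = 1.197% × √10 = 3.785%.
z(99.5%) = 2.576.
VaR = 2.576 × 3.785% = 9.750%; on $300,000,000 that is $29,250,000.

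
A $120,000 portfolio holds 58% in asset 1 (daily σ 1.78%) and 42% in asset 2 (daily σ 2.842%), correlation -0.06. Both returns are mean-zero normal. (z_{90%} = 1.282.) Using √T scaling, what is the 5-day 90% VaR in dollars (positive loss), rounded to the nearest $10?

σ_p = √(0.58²·1.78² + 0.42²·2.842² + 2·-0.06·0.58·0.42·1.78·2.842) = 1.531%.
σ_{5d} = 1.531% × √5 = 3.423%.
VaR = 1.282 × 3.423% = 4.388%; on $120,000 that is $5,266.

$5,270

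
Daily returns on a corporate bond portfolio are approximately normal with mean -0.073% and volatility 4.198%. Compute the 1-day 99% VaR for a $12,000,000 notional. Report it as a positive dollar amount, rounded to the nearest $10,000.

$1,180,000

At 99% one-sided, z = 2.326.
VaR = −μ + z·σ = −(-0.073%) + 2.326 × 4.198% = 9.838%.
On $12,000,000: 0.09838 × $12,000,000 = $1,180,560.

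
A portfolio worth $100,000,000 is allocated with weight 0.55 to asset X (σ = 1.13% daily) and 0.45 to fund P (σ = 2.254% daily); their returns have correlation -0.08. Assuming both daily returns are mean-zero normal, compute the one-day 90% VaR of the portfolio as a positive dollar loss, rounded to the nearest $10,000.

$1,470,000

σ_p² = 0.55²·1.13² + 0.45²·2.254² + 2·-0.08·0.55·0.45·1.13·2.254 = 1.3142 (%²).
σ_p = √1.3142 = 1.146%.
At 90%, z = 1.282.
VaR = 1.282 × 1.146% = 1.469%; on $100,000,000 that is $1,469,000.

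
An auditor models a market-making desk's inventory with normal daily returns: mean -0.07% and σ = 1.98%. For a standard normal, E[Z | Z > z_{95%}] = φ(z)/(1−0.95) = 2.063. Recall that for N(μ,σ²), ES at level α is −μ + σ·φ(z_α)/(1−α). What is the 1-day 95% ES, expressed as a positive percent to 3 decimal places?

4.155%

ES = −(-0.07%) + 1.98% × 2.063 = 4.155%.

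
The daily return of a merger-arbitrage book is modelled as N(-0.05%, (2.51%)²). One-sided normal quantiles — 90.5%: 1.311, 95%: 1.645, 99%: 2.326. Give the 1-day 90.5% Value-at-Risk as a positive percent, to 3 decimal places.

3.341%

VaR = −μ + z·σ = −(-0.05%) + 1.311 × 2.51% = 3.341%.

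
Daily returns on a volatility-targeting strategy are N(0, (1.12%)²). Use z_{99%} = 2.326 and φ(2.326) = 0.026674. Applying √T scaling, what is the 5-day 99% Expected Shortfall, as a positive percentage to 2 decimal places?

6.68%

σ_{5d} = 1.12% × √5 = 2.504%.
ES multiplier = φ(z)/(1−α) = 0.026674/0.01 = 2.667.
ES = 2.504% × 2.667 = 6.678%.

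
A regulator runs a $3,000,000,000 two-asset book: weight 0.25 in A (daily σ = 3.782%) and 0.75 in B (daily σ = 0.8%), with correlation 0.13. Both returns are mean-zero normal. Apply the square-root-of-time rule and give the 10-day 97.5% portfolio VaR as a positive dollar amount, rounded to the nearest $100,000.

σ_p = √(0.25²·3.782² + 0.75²·0.8² + 2·0.13·0.25·0.75·3.782·0.8) = 1.184%.
σ_{10d} = 1.184% × √10 = 3.744%.
z(97.5%) = 1.960.
VaR = 1.960 × 3.744% = 7.338%; on $3,000,000,000 that is $220,140,000.

$220,100,000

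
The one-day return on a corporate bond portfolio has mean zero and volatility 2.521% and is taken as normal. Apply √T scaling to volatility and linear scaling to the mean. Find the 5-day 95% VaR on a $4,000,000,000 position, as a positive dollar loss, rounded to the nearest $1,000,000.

$371,000,000

At 95%, z = 1.645.
σ_{5d} = 2.521% × √5 = 5.637%.
VaR = 1.645 × 5.637% = 9.273%.
On $4,000,000,000: 0.09273 × $4,000,000,000 = $370,920,000.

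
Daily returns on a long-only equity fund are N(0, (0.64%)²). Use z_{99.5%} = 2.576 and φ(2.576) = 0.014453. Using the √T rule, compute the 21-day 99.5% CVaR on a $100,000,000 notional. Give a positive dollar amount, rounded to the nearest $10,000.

$8,480,000

σ_{21d} = 0.64% × √21 = 2.933%.
ES multiplier = φ(z)/(1−α) = 0.014453/0.005 = 2.891.
ES = 2.933% × 2.891 = 8.479%; on $100,000,000: $8,479,000.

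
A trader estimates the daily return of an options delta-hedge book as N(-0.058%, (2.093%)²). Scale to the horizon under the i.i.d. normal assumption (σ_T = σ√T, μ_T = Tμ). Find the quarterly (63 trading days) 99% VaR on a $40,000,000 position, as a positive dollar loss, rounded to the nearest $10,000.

At 99%, z = 2.326.
σ_{63d} = 2.093% × √63 = 16.613%; μ_{63d} = 63 × -0.058% = -3.654%.
VaR = −(-3.654%) + 2.326 × 16.613% = 42.296%.
On $40,000,000: 0.42296 × $40,000,000 = $16,918,400.

$16,920,000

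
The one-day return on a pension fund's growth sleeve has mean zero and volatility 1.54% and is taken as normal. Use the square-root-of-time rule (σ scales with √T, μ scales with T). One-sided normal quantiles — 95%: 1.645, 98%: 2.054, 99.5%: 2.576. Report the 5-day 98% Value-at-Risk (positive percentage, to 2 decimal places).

7.07%

σ_{5d} = 1.54% × √5 = 3.444%.
VaR = 2.054 × 3.444% = 7.074%.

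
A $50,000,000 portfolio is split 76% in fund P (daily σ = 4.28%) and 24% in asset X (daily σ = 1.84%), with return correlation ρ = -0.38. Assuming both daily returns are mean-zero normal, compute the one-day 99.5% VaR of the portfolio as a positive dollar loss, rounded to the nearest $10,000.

$4,010,000

σ_p² = 0.76²·4.28² + 0.24²·1.84² + 2·-0.38·0.76·0.24·4.28·1.84 = 9.6840 (%²).
σ_p = √9.6840 = 3.112%.
At 99.5%, z = 2.576.
VaR = 2.576 × 3.112% = 8.017%; on $50,000,000 that is $4,008,500.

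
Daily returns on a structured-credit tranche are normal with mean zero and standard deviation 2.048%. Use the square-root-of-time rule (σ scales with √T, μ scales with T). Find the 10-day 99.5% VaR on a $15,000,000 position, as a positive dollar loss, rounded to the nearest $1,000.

$2,502,000

At 99.5%, z = 2.576.
σ_{10d} = 2.048% × √10 = 6.476%.
VaR = 2.576 × 6.476% = 16.682%.
On $15,000,000: 0.16682 × $15,000,000 = $2,502,300.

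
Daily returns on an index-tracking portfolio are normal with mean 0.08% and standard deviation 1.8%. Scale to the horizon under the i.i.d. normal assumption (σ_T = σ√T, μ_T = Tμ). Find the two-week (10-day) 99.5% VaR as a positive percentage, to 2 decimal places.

At 99.5%, z = 2.576.
σ_{10d} = 1.8% × √10 = 5.692%; μ_{10d} = 10 × 0.08% = 0.800%.
VaR = −(0.800%) + 2.576 × 5.692% = 13.863%.

13.86%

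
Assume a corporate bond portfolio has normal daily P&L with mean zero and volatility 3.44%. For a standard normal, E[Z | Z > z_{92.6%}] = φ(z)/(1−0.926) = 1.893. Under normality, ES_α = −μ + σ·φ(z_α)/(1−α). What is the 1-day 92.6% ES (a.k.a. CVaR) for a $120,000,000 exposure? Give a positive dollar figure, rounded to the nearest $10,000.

ES = 3.44% × 1.893 = 6.512%.
On $120,000,000: 0.06512 × $120,000,000 = $7,814,400.

$7,810,000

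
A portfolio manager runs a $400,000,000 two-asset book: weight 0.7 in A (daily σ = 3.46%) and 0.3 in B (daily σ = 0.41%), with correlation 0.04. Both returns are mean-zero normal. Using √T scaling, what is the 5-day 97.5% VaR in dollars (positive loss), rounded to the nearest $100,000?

σ_p = √(0.7²·3.46² + 0.3²·0.41² + 2·0.04·0.7·0.3·3.46·0.41) = 2.430%.
σ_{5d} = 2.430% × √5 = 5.434%.
z(97.5%) = 1.960.
VaR = 1.960 × 5.434% = 10.651%; on $400,000,000 that is $42,604,000.

$42,600,000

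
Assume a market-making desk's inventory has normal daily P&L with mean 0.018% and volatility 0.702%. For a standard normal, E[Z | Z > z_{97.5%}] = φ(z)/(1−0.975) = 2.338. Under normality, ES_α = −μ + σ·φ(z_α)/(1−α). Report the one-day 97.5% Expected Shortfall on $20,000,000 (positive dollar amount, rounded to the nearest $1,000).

ES = −(0.018%) + 0.702% × 2.338 = 1.623%.
On $20,000,000: 0.01623 × $20,000,000 = $324,600.

$325,000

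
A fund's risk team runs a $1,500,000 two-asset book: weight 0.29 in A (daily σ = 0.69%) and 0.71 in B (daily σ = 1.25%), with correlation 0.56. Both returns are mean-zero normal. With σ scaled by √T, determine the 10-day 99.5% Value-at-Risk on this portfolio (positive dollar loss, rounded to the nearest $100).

$123,800

σ_p = √(0.29²·0.69² + 0.71²·1.25² + 2·0.56·0.29·0.71·0.69·1.25) = 1.013%.
σ_{10d} = 1.013% × √10 = 3.203%.
z(99.5%) = 2.576.
VaR = 2.576 × 3.203% = 8.251%; on $1,500,000 that is $123,765.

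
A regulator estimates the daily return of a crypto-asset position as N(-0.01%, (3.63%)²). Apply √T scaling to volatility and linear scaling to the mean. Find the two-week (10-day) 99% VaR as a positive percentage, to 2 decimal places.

26.80%

At 99%, z = 2.326.
σ_{10d} = 3.63% × √10 = 11.479%; μ_{10d} = 10 × -0.01% = -0.100%.
VaR = −(-0.100%) + 2.326 × 11.479% = 26.800%.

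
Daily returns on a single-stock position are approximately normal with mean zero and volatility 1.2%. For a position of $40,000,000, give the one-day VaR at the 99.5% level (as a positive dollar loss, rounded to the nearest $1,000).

At 99.5% one-sided, z = 2.576.
VaR = z·σ = 2.576 × 1.2% = 3.091%.
On $40,000,000: 0.03091 × $40,000,000 = $1,236,400.

$1,236,000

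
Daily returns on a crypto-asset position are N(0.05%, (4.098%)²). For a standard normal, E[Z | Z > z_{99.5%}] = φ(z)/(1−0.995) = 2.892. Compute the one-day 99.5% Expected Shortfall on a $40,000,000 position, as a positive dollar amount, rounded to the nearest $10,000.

$4,720,000

ES = −(0.05%) + 4.098% × 2.892 = 11.801%.
On $40,000,000: 0.11801 × $40,000,000 = $4,720,400.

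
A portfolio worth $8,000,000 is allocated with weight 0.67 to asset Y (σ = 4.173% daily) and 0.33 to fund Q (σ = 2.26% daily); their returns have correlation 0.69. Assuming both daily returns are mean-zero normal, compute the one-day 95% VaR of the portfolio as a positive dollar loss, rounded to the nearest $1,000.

$441,000

σ_p² = 0.67²·4.173² + 0.33²·2.26² + 2·0.69·0.67·0.33·4.173·2.26 = 11.2509 (%²).
σ_p = √11.2509 = 3.354%.
At 95%, z = 1.645.
VaR = 1.645 × 3.354% = 5.517%; on $8,000,000 that is $441,360.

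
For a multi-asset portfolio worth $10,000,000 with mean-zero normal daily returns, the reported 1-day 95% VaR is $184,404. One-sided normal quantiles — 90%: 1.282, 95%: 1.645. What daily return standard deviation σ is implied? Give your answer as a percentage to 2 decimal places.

1.12%

VaR as a fraction: $184,404 / $10,000,000 = 1.844%.
σ = VaR / z = 1.844% / 1.645 = 1.121%.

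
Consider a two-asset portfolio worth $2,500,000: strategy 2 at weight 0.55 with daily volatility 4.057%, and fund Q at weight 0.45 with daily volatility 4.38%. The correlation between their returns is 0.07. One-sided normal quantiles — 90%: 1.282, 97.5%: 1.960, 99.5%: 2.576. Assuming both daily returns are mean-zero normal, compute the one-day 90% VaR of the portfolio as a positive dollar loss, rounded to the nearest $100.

σ_p² = 0.55²·4.057² + 0.45²·4.38² + 2·0.07·0.55·0.45·4.057·4.38 = 9.4795 (%²).
σ_p = √9.4795 = 3.079%.
VaR = 1.282 × 3.079% = 3.947%; on $2,500,000 that is $98,675.

$98,700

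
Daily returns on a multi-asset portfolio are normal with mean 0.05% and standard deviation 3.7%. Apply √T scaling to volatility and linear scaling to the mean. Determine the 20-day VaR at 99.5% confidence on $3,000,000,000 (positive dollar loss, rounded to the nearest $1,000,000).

$1,249,000,000

At 99.5%, z = 2.576.
σ_{20d} = 3.7% × √20 = 16.547%; μ_{20d} = 20 × 0.05% = 1.000%.
VaR = −(1.000%) + 2.576 × 16.547% = 41.625%.
On $3,000,000,000: 0.41625 × $3,000,000,000 = $1,248,750,000.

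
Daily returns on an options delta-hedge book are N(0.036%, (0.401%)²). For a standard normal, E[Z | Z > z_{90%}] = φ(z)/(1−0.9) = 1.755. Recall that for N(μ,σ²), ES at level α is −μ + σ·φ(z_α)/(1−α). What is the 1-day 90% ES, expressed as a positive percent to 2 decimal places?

ES = −(0.036%) + 0.401% × 1.755 = 0.668%.

0.67%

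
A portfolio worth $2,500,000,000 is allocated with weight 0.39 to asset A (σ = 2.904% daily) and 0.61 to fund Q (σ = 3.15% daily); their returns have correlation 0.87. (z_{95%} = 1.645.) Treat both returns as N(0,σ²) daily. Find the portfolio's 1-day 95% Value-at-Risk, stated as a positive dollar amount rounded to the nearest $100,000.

σ_p² = 0.39²·2.904² + 0.61²·3.15² + 2·0.87·0.39·0.61·2.904·3.15 = 8.7615 (%²).
σ_p = √8.7615 = 2.960%.
VaR = 1.645 × 2.960% = 4.869%; on $2,500,000,000 that is $121,725,000.

$121,700,000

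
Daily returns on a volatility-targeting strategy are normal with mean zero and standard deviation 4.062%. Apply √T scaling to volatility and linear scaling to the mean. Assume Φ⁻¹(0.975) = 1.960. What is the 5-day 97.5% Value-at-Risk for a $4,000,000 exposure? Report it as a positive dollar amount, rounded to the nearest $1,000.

$712,000

σ_{5d} = 4.062% × √5 = 9.083%.
VaR = 1.960 × 9.083% = 17.803%.
On $4,000,000: 0.17803 × $4,000,000 = $712,120.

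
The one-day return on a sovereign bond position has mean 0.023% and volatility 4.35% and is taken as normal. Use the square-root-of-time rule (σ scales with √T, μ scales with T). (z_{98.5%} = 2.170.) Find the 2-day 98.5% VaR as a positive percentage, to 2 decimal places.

σ_{2d} = 4.35% × √2 = 6.152%; μ_{2d} = 2 × 0.023% = 0.046%.
VaR = −(0.046%) + 2.170 × 6.152% = 13.304%.

13.30%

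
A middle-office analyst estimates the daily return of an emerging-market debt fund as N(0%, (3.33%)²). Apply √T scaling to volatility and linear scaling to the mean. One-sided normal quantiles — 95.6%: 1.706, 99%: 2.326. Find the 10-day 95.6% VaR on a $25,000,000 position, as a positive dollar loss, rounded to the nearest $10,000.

σ_{10d} = 3.33% × √10 = 10.530%.
VaR = 1.706 × 10.530% = 17.964%.
On $25,000,000: 0.17964 × $25,000,000 = $4,491,000.

$4,490,000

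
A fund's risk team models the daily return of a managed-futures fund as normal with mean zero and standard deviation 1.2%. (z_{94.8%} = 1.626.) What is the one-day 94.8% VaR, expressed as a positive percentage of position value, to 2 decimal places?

VaR = z·σ = 1.626 × 1.2% = 1.951%.

1.95%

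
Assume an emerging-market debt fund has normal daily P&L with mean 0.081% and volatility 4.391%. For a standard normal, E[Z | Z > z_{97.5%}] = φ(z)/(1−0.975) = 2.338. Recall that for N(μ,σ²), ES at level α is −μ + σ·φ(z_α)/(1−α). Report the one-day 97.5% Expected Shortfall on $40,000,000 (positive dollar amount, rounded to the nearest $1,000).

$4,074,000

ES = −(0.081%) + 4.391% × 2.338 = 10.185%.
On $40,000,000: 0.10185 × $40,000,000 = $4,074,000.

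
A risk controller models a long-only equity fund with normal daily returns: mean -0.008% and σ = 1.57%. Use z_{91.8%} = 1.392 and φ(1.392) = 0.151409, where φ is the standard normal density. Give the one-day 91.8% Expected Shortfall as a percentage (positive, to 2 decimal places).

2.91%

Tail multiplier: φ(z)/(1−α) = 0.151409 / 0.082 = 1.846.
ES = −(-0.008%) + 1.57% × 1.846 = 2.906%.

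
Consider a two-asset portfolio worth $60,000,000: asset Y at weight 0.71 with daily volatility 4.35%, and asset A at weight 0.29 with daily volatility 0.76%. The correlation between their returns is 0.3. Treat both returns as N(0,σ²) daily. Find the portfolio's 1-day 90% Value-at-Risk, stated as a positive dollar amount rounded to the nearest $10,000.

$2,430,000

σ_p² = 0.71²·4.35² + 0.29²·0.76² + 2·0.3·0.71·0.29·4.35·0.76 = 9.9958 (%²).
σ_p = √9.9958 = 3.162%.
At 90%, z = 1.282.
VaR = 1.282 × 3.162% = 4.054%; on $60,000,000 that is $2,432,400.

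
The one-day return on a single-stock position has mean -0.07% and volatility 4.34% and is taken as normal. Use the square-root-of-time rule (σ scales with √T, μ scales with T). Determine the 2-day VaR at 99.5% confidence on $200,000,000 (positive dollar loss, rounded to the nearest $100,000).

At 99.5%, z = 2.576.
σ_{2d} = 4.34% × √2 = 6.138%; μ_{2d} = 2 × -0.07% = -0.140%.
VaR = −(-0.140%) + 2.576 × 6.138% = 15.951%.
On $200,000,000: 0.15951 × $200,000,000 = $31,902,000.

$31,900,000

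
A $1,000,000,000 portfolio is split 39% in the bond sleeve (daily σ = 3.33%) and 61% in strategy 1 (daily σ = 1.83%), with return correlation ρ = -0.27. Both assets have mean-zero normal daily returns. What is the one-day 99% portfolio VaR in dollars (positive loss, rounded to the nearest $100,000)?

$34,100,000

σ_p² = 0.39²·3.33² + 0.61²·1.83² + 2·-0.27·0.39·0.61·3.33·1.83 = 2.1499 (%²).
σ_p = √2.1499 = 1.466%.
At 99%, z = 2.326.
VaR = 2.326 × 1.466% = 3.410%; on $1,000,000,000 that is $34,100,000.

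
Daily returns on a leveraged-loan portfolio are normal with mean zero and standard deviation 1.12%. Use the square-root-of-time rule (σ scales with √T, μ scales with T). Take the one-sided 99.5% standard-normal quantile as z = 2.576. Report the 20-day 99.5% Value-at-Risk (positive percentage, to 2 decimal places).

12.90%

σ_{20d} = 1.12% × √20 = 5.009%.
VaR = 2.576 × 5.009% = 12.903%.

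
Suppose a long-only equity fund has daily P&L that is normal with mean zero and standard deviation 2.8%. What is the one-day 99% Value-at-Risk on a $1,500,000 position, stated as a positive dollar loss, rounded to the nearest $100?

At 99% one-sided, z = 2.326.
VaR = z·σ = 2.326 × 2.8% = 6.513%.
On $1,500,000: 0.06513 × $1,500,000 = $97,695.

$97,700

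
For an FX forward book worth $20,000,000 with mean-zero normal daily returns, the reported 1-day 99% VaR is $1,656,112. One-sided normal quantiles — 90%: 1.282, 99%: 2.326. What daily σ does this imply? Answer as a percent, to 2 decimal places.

3.56%

VaR as a fraction: $1,656,112 / $20,000,000 = 8.281%.
σ = VaR / z = 8.281% / 2.326 = 3.560%.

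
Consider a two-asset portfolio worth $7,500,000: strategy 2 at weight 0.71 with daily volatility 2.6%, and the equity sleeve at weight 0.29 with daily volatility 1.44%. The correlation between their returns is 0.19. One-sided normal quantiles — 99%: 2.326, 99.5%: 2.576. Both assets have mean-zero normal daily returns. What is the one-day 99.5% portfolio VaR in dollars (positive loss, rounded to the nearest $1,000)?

$380,000

σ_p² = 0.71²·2.6² + 0.29²·1.44² + 2·0.19·0.71·0.29·2.6·1.44 = 3.8750 (%²).
σ_p = √3.8750 = 1.969%.
VaR = 2.576 × 1.969% = 5.072%; on $7,500,000 that is $380,400.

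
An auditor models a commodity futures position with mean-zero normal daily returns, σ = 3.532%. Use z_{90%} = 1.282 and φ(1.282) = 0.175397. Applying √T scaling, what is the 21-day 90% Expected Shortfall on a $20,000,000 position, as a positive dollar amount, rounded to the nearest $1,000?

$5,678,000

σ_{21d} = 3.532% × √21 = 16.186%.
ES multiplier = φ(z)/(1−α) = 0.175397/0.1 = 1.754.
ES = 16.186% × 1.754 = 28.390%; on $20,000,000: $5,678,000.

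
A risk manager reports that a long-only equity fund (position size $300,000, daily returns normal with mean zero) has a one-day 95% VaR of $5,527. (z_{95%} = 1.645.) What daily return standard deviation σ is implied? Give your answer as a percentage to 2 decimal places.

1.12%

VaR as a fraction: $5,527 / $300,000 = 1.842%.
σ = VaR / z = 1.842% / 1.645 = 1.120%.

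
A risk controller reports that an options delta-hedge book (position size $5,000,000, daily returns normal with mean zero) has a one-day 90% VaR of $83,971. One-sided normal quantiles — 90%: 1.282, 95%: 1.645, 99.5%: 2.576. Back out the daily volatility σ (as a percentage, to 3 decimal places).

1.310%

VaR as a fraction: $83,971 / $5,000,000 = 1.679%.
σ = VaR / z = 1.679% / 1.282 = 1.310%.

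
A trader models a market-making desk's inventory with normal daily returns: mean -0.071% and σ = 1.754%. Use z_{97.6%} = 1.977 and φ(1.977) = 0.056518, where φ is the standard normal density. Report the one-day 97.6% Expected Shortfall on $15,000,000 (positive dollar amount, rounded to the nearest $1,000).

Tail multiplier: φ(z)/(1−α) = 0.056518 / 0.024 = 2.355.
ES = −(-0.071%) + 1.754% × 2.355 = 4.202%.
On $15,000,000: 0.04202 × $15,000,000 = $630,300.

$630,000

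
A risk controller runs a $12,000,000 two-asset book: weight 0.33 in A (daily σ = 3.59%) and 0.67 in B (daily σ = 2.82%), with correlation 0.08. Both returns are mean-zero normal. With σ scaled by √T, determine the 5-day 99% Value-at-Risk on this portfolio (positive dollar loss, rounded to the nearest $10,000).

$1,440,000

σ_p = √(0.33²·3.59² + 0.67²·2.82² + 2·0.08·0.33·0.67·3.59·2.82) = 2.309%.
σ_{5d} = 2.309% × √5 = 5.163%.
z(99%) = 2.326.
VaR = 2.326 × 5.163% = 12.009%; on $12,000,000 that is $1,441,080.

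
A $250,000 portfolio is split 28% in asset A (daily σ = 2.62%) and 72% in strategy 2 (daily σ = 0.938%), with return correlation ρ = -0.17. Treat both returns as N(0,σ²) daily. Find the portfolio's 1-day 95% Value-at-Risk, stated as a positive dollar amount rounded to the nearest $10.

$3,740

σ_p² = 0.28²·2.62² + 0.72²·0.938² + 2·-0.17·0.28·0.72·2.62·0.938 = 0.8258 (%²).
σ_p = √0.8258 = 0.909%.
At 95%, z = 1.645.
VaR = 1.645 × 0.909% = 1.495%; on $250,000 that is $3,738.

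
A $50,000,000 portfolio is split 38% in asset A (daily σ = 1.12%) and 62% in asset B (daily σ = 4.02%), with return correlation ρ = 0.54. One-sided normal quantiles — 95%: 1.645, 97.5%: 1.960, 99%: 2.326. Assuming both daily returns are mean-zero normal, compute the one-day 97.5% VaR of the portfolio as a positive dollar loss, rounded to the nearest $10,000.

$2,690,000

σ_p² = 0.38²·1.12² + 0.62²·4.02² + 2·0.54·0.38·0.62·1.12·4.02 = 7.5388 (%²).
σ_p = √7.5388 = 2.746%.
VaR = 1.960 × 2.746% = 5.382%; on $50,000,000 that is $2,691,000.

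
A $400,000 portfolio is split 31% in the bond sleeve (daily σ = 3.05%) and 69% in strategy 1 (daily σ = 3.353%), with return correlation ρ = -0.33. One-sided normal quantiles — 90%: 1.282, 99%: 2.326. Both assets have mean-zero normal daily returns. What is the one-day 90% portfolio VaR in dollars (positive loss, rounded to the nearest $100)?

σ_p² = 0.31²·3.05² + 0.69²·3.353² + 2·-0.33·0.31·0.69·3.05·3.353 = 4.8028 (%²).
σ_p = √4.8028 = 2.192%.
VaR = 1.282 × 2.192% = 2.810%; on $400,000 that is $11,240.

$11,200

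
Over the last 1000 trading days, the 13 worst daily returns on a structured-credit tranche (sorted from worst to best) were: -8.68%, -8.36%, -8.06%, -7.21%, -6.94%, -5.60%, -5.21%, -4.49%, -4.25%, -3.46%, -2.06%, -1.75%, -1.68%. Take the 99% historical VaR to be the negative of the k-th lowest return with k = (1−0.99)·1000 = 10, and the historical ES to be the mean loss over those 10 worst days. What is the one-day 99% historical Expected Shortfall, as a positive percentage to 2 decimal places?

6.23%

The 10 worst returns sum to -62.26%.
ES = −(-62.26%) / 10 = 6.226% ≈ 6.23%.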